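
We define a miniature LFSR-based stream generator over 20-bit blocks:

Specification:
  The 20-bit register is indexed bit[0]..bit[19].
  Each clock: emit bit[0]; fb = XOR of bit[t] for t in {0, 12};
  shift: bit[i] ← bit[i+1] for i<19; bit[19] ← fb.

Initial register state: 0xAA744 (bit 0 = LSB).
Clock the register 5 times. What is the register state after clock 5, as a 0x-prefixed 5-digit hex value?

0x7553A

reg_0 = 0xAA744
clock 1: out=0, reg = 0x553A2
clock 2: out=0, reg = 0xAA9D1
clock 3: out=1, reg = 0xD54E8
clock 4: out=0, reg = 0xEAA74
clock 5: out=0, reg = 0x7553A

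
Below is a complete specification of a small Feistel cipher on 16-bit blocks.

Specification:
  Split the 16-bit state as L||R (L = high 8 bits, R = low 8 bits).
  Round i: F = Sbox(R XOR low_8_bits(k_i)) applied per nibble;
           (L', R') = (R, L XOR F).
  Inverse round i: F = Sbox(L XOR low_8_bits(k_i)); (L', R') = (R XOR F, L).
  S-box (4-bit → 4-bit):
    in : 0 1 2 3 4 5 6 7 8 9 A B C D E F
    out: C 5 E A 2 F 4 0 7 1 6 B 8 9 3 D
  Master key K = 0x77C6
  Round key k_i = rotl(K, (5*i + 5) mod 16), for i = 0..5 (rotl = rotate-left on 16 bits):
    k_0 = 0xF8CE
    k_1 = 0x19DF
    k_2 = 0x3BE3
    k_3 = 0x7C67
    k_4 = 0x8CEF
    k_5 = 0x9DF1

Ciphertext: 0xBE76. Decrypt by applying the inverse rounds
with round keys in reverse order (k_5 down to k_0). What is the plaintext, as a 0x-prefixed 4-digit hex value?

s_0 = ciphertext = 0xBE76
s_1 = InvRound(s_0, k_5) = 0x5BBE
s_2 = InvRound(s_1, k_4) = 0x0C5B
s_3 = InvRound(s_2, k_3) = 0x100C
s_4 = InvRound(s_3, k_2) = 0xD610
s_5 = InvRound(s_4, k_1) = 0xD1D6
s_6 = InvRound(s_5, k_0) = 0x8BD1

0x8BD1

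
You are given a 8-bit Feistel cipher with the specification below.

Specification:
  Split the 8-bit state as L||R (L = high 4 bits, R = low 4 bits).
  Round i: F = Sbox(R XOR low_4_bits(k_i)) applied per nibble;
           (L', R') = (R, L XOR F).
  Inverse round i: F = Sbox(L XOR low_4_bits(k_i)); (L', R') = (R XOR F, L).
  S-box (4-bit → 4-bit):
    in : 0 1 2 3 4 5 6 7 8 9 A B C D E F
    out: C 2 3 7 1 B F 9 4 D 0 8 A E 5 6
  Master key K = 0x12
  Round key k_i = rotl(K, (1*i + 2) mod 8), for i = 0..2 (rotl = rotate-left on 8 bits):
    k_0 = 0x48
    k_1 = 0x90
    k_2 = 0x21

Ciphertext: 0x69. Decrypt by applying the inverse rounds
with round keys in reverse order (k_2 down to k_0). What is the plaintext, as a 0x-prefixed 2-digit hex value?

s_0 = ciphertext = 0x69
s_1 = InvRound(s_0, k_2) = 0x06
s_2 = InvRound(s_1, k_1) = 0xA0
s_3 = InvRound(s_2, k_0) = 0x3A

0x3A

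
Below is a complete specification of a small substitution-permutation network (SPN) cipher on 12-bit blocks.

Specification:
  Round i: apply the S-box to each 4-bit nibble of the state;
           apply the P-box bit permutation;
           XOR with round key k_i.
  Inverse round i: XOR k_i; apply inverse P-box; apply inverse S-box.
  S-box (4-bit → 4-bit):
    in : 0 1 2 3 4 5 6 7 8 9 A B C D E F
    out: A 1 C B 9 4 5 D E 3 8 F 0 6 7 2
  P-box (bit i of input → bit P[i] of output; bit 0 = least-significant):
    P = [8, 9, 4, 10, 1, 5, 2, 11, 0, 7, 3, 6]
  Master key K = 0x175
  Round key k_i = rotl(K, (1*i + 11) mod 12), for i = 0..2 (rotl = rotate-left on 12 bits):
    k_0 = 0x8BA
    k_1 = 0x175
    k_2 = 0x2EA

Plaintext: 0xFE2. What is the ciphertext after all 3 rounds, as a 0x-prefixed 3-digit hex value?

s_0 = plaintext = 0xFE2
s_1 = Round(s_0, k_0) = 0xC0C
s_2 = Round(s_1, k_1) = 0x955
s_3 = Round(s_2, k_2) = 0x27F

0x27F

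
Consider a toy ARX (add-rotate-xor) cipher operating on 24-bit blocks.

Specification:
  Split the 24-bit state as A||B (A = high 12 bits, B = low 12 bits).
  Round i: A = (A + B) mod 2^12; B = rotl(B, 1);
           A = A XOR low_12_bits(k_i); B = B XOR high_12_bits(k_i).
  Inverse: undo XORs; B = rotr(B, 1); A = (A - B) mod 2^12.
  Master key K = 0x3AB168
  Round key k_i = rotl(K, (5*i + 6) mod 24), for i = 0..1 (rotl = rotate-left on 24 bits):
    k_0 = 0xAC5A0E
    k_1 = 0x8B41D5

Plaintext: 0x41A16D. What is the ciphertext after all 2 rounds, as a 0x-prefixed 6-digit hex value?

s_0 = plaintext = 0x41A16D
s_1 = Round(s_0, k_0) = 0xF8981F
s_2 = Round(s_1, k_1) = 0x67D88B

0x67D88B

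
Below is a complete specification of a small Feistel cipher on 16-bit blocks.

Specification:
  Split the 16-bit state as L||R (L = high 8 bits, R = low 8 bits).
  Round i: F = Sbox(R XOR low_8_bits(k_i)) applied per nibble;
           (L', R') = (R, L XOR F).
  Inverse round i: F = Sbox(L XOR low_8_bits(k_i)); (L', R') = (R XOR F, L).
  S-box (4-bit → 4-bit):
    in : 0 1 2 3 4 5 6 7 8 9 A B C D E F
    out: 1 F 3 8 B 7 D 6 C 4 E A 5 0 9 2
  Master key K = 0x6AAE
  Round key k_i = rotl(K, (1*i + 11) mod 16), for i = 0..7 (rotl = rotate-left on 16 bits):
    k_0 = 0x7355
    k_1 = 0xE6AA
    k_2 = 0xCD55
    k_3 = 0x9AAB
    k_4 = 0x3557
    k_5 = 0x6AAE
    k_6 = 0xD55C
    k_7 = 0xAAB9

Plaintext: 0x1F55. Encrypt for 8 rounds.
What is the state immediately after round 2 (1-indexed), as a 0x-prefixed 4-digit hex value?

s_0 = plaintext = 0x1F55
s_1 = Round(s_0, k_0) = 0x550E
s_2 = Round(s_1, k_1) = 0x0EBE
s_3 = Round(s_2, k_2) = 0xBE94
s_4 = Round(s_3, k_3) = 0x943C
s_5 = Round(s_4, k_4) = 0x3C4E
s_6 = Round(s_5, k_5) = 0x4EAD
s_7 = Round(s_6, k_6) = 0xAD61
s_8 = Round(s_7, k_7) = 0x61A1

0x0EBE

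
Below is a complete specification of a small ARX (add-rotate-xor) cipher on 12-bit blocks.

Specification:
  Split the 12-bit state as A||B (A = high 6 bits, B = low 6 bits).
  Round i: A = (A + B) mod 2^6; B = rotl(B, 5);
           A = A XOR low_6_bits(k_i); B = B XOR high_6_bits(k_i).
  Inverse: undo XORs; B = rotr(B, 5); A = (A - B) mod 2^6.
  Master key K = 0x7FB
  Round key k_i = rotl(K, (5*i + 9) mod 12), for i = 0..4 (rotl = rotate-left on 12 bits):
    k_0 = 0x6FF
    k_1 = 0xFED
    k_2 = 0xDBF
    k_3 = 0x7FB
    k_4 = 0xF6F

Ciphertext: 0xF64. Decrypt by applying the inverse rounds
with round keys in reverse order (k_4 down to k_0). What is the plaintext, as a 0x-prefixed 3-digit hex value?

s_0 = ciphertext = 0xF64
s_1 = InvRound(s_0, k_4) = 0x832
s_2 = InvRound(s_1, k_3) = 0x01B
s_3 = InvRound(s_2, k_2) = 0x91B
s_4 = InvRound(s_3, k_1) = 0x009
s_5 = InvRound(s_4, k_0) = 0x6E4

0x6E4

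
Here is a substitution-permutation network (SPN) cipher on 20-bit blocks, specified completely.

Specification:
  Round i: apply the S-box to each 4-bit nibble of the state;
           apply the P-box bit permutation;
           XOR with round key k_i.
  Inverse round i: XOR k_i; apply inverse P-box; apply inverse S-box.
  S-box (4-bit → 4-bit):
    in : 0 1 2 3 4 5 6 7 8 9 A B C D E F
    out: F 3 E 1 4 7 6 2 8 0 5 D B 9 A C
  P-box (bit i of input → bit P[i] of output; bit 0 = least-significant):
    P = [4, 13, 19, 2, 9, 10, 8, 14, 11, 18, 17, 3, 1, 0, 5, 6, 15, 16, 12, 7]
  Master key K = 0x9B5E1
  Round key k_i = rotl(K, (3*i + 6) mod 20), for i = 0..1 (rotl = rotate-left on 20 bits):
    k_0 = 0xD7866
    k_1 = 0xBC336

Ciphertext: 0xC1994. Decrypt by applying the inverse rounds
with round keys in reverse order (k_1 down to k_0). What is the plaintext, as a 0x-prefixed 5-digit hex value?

0x05C2B

s_0 = ciphertext = 0xC1994
s_1 = InvRound(s_0, k_1) = 0x0A5D9
s_2 = InvRound(s_1, k_0) = 0x05C2B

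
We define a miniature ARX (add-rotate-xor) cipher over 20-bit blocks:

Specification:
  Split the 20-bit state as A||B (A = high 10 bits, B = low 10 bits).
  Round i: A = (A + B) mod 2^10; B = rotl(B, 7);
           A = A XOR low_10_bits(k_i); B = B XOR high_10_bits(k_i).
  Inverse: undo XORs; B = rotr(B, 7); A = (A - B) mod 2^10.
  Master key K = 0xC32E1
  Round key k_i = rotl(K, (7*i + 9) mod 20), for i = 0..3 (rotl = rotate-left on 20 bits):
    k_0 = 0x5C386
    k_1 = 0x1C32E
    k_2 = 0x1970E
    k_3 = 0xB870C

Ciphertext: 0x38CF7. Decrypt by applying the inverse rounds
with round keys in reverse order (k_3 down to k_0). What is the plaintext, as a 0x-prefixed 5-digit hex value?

s_0 = ciphertext = 0x38CF7
s_1 = InvRound(s_0, k_3) = 0xCECB4
s_2 = InvRound(s_1, k_2) = 0x6B289
s_3 = InvRound(s_2, k_1) = 0xAD7CD
s_4 = InvRound(s_3, k_0) = 0xD19ED

0xD19ED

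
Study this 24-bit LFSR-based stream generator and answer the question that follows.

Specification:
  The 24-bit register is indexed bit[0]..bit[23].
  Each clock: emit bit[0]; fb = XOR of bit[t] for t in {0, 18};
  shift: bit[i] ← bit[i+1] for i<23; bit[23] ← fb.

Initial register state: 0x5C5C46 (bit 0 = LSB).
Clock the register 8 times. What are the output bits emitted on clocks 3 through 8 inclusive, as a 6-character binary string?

100010

reg_0 = 0x5C5C46
clock 1: out=0, reg = 0xAE2E23
clock 2: out=1, reg = 0x571711
clock 3: out=1, reg = 0x2B8B88
clock 4: out=0, reg = 0x15C5C4
clock 5: out=0, reg = 0x8AE2E2
clock 6: out=0, reg = 0x457171
clock 7: out=1, reg = 0x22B8B8
clock 8: out=0, reg = 0x115C5C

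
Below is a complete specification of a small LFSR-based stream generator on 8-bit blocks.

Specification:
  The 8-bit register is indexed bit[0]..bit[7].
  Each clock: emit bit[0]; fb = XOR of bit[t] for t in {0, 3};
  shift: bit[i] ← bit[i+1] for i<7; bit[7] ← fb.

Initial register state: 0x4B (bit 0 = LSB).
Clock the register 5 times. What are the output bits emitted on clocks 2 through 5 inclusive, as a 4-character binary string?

reg_0 = 0x4B
clock 1: out=1, reg = 0x25
clock 2: out=1, reg = 0x92
clock 3: out=0, reg = 0x49
clock 4: out=1, reg = 0x24
clock 5: out=0, reg = 0x12

1010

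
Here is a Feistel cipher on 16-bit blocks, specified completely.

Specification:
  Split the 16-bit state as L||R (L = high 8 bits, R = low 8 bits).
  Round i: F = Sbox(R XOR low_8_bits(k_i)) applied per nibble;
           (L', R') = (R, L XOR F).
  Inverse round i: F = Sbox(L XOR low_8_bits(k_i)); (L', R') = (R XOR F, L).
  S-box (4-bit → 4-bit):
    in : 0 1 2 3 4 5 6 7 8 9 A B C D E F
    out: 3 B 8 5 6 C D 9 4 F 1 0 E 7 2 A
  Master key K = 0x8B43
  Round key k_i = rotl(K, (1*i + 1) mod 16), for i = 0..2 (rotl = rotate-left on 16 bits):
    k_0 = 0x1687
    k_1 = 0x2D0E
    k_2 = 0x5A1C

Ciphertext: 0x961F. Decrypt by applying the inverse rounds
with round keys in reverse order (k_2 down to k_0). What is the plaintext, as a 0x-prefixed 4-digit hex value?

s_0 = ciphertext = 0x961F
s_1 = InvRound(s_0, k_2) = 0x5E96
s_2 = InvRound(s_1, k_1) = 0x555E
s_3 = InvRound(s_2, k_0) = 0x2655

0x2655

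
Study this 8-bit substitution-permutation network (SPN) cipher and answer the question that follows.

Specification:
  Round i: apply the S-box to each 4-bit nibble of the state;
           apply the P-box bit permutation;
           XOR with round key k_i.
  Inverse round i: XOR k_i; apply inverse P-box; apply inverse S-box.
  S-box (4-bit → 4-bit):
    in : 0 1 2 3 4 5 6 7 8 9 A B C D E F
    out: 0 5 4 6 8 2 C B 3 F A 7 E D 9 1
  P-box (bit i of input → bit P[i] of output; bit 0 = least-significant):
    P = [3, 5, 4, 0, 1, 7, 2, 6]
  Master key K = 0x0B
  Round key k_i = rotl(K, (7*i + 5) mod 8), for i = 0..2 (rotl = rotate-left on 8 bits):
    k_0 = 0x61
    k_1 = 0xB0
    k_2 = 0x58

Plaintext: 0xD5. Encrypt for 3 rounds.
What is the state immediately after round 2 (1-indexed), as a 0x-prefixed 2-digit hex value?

s_0 = plaintext = 0xD5
s_1 = Round(s_0, k_0) = 0x07
s_2 = Round(s_1, k_1) = 0x99
s_3 = Round(s_2, k_2) = 0xA7

0x99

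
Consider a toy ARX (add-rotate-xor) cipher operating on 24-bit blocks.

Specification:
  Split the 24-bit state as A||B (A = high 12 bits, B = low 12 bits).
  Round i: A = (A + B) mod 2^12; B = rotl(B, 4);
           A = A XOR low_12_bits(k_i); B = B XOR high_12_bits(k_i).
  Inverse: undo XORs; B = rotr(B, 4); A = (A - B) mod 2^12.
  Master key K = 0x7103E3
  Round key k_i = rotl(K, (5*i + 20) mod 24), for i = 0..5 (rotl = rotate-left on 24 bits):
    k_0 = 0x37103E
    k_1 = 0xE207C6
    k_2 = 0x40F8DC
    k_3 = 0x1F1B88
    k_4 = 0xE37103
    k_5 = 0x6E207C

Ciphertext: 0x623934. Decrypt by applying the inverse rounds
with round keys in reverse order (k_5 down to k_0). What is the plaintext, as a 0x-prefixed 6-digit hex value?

s_0 = ciphertext = 0x623934
s_1 = InvRound(s_0, k_5) = 0xF626FD
s_2 = InvRound(s_1, k_4) = 0x3D5A8C
s_3 = InvRound(s_2, k_3) = 0xAA6DB7
s_4 = InvRound(s_3, k_2) = 0x9DF89B
s_5 = InvRound(s_4, k_1) = 0x2AEB6B
s_6 = InvRound(s_5, k_0) = 0x80FA81

0x80FA81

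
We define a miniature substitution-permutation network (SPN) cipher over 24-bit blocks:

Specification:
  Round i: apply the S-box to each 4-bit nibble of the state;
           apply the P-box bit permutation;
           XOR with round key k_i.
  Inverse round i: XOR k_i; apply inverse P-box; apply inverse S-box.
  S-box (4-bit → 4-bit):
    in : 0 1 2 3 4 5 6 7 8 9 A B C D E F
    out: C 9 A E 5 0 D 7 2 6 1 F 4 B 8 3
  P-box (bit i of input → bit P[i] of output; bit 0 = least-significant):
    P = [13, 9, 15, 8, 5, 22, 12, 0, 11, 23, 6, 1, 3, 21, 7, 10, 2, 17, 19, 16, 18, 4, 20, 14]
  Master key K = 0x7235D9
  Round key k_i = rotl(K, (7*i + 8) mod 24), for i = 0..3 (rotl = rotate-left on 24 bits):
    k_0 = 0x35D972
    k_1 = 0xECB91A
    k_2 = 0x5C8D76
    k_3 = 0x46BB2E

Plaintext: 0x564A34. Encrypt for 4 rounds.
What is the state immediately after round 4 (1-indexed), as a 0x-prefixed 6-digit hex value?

s_0 = plaintext = 0x564A34
s_1 = Round(s_0, k_0) = 0x7C61FF
s_2 = Round(s_1, k_1) = 0xB097A0
s_3 = Round(s_2, k_2) = 0xE14486
s_4 = Round(s_3, k_3) = 0x0752E2

0x0752E2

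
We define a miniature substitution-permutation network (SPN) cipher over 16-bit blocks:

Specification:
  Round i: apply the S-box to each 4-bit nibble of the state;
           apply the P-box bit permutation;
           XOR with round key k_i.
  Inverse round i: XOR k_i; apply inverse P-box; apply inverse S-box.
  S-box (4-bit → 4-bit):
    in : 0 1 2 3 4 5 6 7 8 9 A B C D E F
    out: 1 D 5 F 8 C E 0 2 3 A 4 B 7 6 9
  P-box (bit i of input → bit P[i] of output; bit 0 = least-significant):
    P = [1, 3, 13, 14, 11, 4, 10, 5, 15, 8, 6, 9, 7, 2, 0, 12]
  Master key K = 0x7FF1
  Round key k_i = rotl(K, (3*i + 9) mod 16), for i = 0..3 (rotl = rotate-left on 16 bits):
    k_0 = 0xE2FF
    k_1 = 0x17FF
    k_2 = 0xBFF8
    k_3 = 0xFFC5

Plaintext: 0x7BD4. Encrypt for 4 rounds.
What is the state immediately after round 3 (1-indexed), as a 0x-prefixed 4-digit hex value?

s_0 = plaintext = 0x7BD4
s_1 = Round(s_0, k_0) = 0xAEAF
s_2 = Round(s_1, k_1) = 0x4689
s_3 = Round(s_2, k_2) = 0xACA2
s_4 = Round(s_3, k_3) = 0x4CF3

0xACA2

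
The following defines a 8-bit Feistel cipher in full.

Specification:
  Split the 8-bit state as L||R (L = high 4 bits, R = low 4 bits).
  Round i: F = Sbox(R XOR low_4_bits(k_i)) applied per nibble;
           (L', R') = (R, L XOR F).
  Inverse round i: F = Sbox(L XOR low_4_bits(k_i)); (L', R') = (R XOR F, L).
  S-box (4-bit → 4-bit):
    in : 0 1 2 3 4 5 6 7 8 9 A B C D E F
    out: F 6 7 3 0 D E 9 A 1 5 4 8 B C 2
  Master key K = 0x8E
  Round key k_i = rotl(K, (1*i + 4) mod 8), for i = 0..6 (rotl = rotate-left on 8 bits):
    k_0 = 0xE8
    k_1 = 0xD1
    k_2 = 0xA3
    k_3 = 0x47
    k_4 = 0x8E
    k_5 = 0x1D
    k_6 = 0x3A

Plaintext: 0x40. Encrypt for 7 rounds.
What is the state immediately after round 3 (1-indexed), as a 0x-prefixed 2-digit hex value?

s_0 = plaintext = 0x40
s_1 = Round(s_0, k_0) = 0x0E
s_2 = Round(s_1, k_1) = 0xE2
s_3 = Round(s_2, k_2) = 0x28
s_4 = Round(s_3, k_3) = 0x80
s_5 = Round(s_4, k_4) = 0x04
s_6 = Round(s_5, k_5) = 0x41
s_7 = Round(s_6, k_6) = 0x10

0x28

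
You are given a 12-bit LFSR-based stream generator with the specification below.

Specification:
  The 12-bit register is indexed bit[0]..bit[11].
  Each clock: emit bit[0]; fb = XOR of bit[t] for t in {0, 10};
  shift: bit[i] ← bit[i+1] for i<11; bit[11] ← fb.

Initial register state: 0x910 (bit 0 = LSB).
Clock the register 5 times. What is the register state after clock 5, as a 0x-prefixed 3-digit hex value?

0xD48

reg_0 = 0x910
clock 1: out=0, reg = 0x488
clock 2: out=0, reg = 0xA44
clock 3: out=0, reg = 0x522
clock 4: out=0, reg = 0xA91
clock 5: out=1, reg = 0xD48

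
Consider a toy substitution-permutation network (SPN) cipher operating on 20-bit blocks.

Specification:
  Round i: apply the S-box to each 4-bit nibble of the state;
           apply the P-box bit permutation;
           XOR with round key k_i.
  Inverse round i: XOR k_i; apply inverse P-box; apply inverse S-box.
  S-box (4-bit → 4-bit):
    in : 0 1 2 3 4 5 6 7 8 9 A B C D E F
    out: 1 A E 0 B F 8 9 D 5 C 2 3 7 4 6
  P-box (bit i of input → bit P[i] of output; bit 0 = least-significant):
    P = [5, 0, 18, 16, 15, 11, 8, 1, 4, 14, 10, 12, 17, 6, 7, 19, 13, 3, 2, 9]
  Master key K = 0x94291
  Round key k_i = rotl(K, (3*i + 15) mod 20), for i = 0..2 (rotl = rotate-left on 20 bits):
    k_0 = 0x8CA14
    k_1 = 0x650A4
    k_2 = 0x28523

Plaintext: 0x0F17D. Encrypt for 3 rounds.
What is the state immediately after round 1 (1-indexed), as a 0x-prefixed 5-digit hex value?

s_0 = plaintext = 0x0F17D
s_1 = Round(s_0, k_0) = 0xC3AF7
s_2 = Round(s_1, k_1) = 0x76D8C
s_3 = Round(s_2, k_2) = 0xA6210

0xC3AF7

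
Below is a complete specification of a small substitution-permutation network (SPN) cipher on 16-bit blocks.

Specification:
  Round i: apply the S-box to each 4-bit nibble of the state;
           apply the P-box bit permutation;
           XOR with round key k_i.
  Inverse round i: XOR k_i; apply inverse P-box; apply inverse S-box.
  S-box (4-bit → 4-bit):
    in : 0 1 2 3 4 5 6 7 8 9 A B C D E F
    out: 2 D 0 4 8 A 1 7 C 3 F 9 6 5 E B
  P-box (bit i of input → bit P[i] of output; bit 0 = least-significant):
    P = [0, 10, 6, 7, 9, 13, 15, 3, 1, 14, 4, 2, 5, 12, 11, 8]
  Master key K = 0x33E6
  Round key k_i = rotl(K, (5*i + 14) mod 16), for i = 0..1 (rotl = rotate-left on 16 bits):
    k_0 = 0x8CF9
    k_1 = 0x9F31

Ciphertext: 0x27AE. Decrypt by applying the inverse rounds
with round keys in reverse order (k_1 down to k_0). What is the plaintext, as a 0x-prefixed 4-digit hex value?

0x8720

s_0 = ciphertext = 0x27AE
s_1 = InvRound(s_0, k_1) = 0xC1EB
s_2 = InvRound(s_1, k_0) = 0x8720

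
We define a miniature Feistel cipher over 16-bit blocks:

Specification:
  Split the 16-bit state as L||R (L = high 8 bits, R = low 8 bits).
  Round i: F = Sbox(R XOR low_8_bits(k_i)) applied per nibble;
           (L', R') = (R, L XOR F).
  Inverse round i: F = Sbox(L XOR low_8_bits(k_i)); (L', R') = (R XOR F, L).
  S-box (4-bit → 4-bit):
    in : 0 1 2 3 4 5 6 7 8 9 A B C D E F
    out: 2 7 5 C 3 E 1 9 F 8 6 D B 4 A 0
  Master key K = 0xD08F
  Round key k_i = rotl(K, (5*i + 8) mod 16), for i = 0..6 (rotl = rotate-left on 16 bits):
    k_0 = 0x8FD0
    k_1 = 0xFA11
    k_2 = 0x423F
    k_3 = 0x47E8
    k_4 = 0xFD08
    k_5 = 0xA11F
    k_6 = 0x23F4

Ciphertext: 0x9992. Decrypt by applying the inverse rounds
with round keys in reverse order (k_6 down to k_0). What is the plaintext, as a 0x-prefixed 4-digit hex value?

0x9C40

s_0 = ciphertext = 0x9992
s_1 = InvRound(s_0, k_6) = 0x8699
s_2 = InvRound(s_1, k_5) = 0x1186
s_3 = InvRound(s_2, k_4) = 0xFE11
s_4 = InvRound(s_3, k_3) = 0x60FE
s_5 = InvRound(s_4, k_2) = 0x1E60
s_6 = InvRound(s_5, k_1) = 0x401E
s_7 = InvRound(s_6, k_0) = 0x9C40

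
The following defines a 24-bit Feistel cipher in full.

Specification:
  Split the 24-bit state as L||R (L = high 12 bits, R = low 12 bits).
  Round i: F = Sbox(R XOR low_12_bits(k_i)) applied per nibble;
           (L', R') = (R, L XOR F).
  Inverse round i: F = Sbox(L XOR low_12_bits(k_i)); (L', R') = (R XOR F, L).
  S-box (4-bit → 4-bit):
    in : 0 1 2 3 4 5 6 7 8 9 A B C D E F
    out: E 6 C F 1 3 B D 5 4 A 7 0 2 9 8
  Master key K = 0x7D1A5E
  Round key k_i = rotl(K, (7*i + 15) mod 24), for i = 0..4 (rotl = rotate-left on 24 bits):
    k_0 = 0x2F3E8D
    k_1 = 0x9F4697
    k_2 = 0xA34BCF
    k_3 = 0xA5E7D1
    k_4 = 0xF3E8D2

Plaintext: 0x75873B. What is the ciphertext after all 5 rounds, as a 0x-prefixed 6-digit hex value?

s_0 = plaintext = 0x75873B
s_1 = Round(s_0, k_0) = 0x73B323
s_2 = Round(s_1, k_1) = 0x32344A
s_3 = Round(s_2, k_2) = 0x44AB70
s_4 = Round(s_3, k_3) = 0xB704EC
s_5 = Round(s_4, k_4) = 0x4ECB89

0x4ECB89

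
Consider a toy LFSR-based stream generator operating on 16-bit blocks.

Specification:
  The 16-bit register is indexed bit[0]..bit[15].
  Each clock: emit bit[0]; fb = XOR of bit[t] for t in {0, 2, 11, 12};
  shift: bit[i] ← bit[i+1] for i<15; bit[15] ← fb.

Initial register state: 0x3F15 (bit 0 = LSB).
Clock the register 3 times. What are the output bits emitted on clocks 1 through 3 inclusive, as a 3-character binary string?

101

reg_0 = 0x3F15
clock 1: out=1, reg = 0x1F8A
clock 2: out=0, reg = 0x0FC5
clock 3: out=1, reg = 0x87E2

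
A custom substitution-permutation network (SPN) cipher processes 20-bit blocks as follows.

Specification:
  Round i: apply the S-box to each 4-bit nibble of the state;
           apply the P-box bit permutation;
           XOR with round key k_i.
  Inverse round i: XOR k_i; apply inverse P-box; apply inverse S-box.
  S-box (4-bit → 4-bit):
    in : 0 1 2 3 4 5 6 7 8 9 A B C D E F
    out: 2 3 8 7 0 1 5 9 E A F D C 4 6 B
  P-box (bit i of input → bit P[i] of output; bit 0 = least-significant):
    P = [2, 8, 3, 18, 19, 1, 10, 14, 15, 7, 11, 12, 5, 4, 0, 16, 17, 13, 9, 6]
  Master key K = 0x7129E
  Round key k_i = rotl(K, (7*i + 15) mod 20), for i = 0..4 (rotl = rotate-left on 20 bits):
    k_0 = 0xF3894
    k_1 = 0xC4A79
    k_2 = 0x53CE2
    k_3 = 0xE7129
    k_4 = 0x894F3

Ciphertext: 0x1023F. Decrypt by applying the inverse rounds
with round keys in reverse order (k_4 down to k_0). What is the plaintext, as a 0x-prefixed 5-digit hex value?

0x2A235

s_0 = ciphertext = 0x1023F
s_1 = InvRound(s_0, k_4) = 0xC2F66
s_2 = InvRound(s_1, k_3) = 0xBDC86
s_3 = InvRound(s_2, k_2) = 0xF5577
s_4 = InvRound(s_3, k_1) = 0x62CE3
s_5 = InvRound(s_4, k_0) = 0x2A235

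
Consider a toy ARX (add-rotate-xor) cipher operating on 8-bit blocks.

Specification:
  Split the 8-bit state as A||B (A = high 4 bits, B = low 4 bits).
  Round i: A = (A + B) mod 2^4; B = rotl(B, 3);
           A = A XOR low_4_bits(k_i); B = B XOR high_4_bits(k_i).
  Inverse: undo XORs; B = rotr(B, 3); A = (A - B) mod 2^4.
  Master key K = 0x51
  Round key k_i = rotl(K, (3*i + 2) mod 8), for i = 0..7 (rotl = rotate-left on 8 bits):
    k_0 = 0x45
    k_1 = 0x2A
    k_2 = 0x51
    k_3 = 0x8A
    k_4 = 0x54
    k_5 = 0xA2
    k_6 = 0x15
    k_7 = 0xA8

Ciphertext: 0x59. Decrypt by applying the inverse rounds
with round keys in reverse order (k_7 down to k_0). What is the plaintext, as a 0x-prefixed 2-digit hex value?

0x69

s_0 = ciphertext = 0x59
s_1 = InvRound(s_0, k_7) = 0x76
s_2 = InvRound(s_1, k_6) = 0x4E
s_3 = InvRound(s_2, k_5) = 0xE8
s_4 = InvRound(s_3, k_4) = 0xFB
s_5 = InvRound(s_4, k_3) = 0xF6
s_6 = InvRound(s_5, k_2) = 0x86
s_7 = InvRound(s_6, k_1) = 0xA8
s_8 = InvRound(s_7, k_0) = 0x69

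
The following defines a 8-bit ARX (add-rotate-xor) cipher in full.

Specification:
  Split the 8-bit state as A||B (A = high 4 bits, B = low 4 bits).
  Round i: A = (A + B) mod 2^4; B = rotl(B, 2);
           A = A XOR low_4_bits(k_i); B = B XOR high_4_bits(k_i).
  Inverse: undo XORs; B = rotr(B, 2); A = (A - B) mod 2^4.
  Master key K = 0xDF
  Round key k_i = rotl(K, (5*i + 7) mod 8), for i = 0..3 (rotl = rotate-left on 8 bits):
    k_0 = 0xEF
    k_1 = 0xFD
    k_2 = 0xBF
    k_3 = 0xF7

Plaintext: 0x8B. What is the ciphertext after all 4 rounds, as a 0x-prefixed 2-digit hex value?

0x4E

s_0 = plaintext = 0x8B
s_1 = Round(s_0, k_0) = 0xC0
s_2 = Round(s_1, k_1) = 0x1F
s_3 = Round(s_2, k_2) = 0xF4
s_4 = Round(s_3, k_3) = 0x4E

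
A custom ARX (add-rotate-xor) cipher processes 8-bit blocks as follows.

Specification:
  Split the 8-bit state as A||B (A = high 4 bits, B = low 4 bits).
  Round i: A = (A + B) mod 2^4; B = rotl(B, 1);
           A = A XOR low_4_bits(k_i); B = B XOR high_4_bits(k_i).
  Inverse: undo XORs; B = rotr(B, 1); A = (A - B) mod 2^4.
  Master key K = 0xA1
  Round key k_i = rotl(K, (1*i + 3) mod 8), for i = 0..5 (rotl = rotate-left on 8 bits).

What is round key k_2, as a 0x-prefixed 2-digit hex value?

K = 0xA1
k_0 = rotl(K, (1*0+3) mod 8) = rotl(K, 3) = 0x0D
k_1 = rotl(K, (1*1+3) mod 8) = rotl(K, 4) = 0x1A
k_2 = rotl(K, (1*2+3) mod 8) = rotl(K, 5) = 0x34

0x34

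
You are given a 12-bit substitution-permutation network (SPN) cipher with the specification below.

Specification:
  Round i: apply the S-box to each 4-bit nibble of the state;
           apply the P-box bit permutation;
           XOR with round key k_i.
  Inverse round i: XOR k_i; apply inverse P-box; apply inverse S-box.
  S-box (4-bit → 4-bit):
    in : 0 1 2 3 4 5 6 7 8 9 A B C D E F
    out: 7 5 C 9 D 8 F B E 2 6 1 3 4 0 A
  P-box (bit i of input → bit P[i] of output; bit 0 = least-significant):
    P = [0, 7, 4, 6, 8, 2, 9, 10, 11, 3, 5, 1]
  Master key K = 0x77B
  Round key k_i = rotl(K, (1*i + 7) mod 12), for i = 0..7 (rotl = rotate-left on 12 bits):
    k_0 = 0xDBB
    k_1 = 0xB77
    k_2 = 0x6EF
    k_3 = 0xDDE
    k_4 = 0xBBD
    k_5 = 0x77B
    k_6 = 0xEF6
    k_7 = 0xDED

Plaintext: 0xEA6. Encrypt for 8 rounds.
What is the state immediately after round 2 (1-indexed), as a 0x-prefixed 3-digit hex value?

0xC79

s_0 = plaintext = 0xEA6
s_1 = Round(s_0, k_0) = 0xF6E
s_2 = Round(s_1, k_1) = 0xC79
s_3 = Round(s_2, k_2) = 0xB63
s_4 = Round(s_3, k_3) = 0x29B
s_5 = Round(s_4, k_4) = 0xB9A
s_6 = Round(s_5, k_5) = 0xFEF
s_7 = Round(s_6, k_6) = 0xE3C
s_8 = Round(s_7, k_7) = 0x86C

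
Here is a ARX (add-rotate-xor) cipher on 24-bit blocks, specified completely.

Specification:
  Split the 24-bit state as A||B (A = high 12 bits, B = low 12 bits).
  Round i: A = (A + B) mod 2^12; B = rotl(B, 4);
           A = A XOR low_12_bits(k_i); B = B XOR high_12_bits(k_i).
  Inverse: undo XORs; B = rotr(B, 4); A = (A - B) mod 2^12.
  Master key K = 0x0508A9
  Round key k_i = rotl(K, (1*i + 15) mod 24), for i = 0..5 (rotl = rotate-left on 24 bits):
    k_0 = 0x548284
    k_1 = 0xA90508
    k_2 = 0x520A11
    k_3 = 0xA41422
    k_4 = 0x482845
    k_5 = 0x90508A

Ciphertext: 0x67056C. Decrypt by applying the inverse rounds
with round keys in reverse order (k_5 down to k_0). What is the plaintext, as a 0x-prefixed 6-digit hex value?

s_0 = ciphertext = 0x67056C
s_1 = InvRound(s_0, k_5) = 0xD349C6
s_2 = InvRound(s_1, k_4) = 0x09D4D4
s_3 = InvRound(s_2, k_3) = 0xED65E9
s_4 = InvRound(s_3, k_2) = 0xBBB90C
s_5 = InvRound(s_4, k_1) = 0x27AC39
s_6 = InvRound(s_5, k_0) = 0xF67197

0xF67197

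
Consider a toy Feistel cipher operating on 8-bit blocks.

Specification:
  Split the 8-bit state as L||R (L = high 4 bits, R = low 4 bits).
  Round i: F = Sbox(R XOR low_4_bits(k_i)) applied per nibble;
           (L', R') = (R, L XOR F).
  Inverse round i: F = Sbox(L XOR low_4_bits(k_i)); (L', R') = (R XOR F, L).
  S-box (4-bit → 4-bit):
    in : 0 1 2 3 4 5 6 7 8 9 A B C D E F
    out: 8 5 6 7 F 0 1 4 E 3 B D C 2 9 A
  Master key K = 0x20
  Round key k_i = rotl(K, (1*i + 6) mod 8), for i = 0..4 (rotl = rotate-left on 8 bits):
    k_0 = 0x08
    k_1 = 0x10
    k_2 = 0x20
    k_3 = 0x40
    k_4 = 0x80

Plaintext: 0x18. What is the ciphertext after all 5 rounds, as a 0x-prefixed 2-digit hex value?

s_0 = plaintext = 0x18
s_1 = Round(s_0, k_0) = 0x89
s_2 = Round(s_1, k_1) = 0x9B
s_3 = Round(s_2, k_2) = 0xB4
s_4 = Round(s_3, k_3) = 0x44
s_5 = Round(s_4, k_4) = 0x4B

0x4B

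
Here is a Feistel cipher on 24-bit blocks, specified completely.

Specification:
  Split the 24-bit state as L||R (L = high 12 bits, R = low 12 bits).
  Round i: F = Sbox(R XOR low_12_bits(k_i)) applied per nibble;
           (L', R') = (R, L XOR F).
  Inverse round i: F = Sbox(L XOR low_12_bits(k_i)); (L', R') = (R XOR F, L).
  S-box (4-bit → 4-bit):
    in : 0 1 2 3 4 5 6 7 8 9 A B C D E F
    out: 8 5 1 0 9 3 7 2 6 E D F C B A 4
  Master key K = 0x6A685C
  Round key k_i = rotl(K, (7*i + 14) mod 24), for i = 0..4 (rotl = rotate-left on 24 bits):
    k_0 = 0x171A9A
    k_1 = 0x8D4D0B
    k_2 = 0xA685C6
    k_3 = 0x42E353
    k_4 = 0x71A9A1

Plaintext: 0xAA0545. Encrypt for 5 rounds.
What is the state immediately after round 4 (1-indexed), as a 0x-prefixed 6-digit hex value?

s_0 = plaintext = 0xAA0545
s_1 = Round(s_0, k_0) = 0x545E14
s_2 = Round(s_1, k_1) = 0xE14511
s_3 = Round(s_2, k_2) = 0x5116A6
s_4 = Round(s_3, k_3) = 0x6A6652
s_5 = Round(s_4, k_4) = 0x6522E6

0x6A6652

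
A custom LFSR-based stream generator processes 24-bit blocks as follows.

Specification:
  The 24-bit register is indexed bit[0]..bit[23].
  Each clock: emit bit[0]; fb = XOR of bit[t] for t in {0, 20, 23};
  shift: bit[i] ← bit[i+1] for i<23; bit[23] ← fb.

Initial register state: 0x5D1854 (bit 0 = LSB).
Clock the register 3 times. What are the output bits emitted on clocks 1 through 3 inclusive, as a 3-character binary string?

reg_0 = 0x5D1854
clock 1: out=0, reg = 0xAE8C2A
clock 2: out=0, reg = 0xD74615
clock 3: out=1, reg = 0xEBA30A

001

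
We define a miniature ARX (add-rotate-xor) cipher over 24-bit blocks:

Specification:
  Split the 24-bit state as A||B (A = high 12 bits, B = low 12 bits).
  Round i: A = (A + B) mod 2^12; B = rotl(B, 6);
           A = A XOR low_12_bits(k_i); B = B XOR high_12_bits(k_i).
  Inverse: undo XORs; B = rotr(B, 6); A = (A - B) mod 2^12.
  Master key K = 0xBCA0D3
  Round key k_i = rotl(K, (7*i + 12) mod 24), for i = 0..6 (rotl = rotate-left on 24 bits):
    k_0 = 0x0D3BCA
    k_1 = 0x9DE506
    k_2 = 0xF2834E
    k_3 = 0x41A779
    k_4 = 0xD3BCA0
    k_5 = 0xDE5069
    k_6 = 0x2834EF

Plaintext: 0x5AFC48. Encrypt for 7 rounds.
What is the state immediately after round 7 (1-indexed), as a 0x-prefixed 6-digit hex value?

s_0 = plaintext = 0x5AFC48
s_1 = Round(s_0, k_0) = 0xA3D2E2
s_2 = Round(s_1, k_1) = 0x819155
s_3 = Round(s_2, k_2) = 0xA20A6D
s_4 = Round(s_3, k_3) = 0x3F4F73
s_5 = Round(s_4, k_4) = 0xFC71C6
s_6 = Round(s_5, k_5) = 0x1E4C62
s_7 = Round(s_6, k_6) = 0xAA9A32

0xAA9A32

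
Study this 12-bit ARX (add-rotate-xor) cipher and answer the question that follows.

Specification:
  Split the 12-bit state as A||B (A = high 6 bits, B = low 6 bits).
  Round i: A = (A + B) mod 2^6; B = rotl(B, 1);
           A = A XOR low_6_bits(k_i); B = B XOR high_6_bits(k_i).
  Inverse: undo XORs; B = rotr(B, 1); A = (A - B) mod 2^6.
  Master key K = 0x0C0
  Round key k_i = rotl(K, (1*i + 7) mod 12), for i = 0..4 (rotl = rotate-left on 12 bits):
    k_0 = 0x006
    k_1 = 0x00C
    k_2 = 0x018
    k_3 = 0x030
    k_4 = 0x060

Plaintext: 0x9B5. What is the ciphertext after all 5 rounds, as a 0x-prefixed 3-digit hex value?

s_0 = plaintext = 0x9B5
s_1 = Round(s_0, k_0) = 0x76B
s_2 = Round(s_1, k_1) = 0x117
s_3 = Round(s_2, k_2) = 0x0EE
s_4 = Round(s_3, k_3) = 0x05D
s_5 = Round(s_4, k_4) = 0xFBB

0xFBB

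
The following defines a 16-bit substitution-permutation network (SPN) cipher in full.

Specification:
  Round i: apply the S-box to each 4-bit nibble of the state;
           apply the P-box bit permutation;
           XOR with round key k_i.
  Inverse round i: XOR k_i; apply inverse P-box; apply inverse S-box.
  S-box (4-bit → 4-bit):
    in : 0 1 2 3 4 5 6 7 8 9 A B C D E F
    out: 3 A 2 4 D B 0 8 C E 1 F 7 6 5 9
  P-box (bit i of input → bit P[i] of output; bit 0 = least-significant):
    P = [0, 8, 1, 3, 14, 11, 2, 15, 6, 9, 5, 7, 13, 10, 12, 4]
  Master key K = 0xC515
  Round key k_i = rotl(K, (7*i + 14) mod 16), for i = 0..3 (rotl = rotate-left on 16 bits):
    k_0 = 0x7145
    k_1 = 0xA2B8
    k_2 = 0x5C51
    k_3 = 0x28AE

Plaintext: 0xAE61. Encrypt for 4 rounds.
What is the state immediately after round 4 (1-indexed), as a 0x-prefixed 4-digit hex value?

s_0 = plaintext = 0xAE61
s_1 = Round(s_0, k_0) = 0x502D
s_2 = Round(s_1, k_1) = 0x8DEA
s_3 = Round(s_2, k_2) = 0x0E64
s_4 = Round(s_3, k_3) = 0x0CC5

0x0CC5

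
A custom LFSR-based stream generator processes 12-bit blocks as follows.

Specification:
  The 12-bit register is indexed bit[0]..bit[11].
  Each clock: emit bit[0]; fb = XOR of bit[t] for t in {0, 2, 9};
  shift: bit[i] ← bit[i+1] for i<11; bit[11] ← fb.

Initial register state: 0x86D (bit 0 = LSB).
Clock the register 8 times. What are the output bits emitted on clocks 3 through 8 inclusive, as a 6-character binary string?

reg_0 = 0x86D
clock 1: out=1, reg = 0x436
clock 2: out=0, reg = 0xA1B
clock 3: out=1, reg = 0x50D
clock 4: out=1, reg = 0x286
clock 5: out=0, reg = 0x143
clock 6: out=1, reg = 0x8A1
clock 7: out=1, reg = 0xC50
clock 8: out=0, reg = 0x628

110110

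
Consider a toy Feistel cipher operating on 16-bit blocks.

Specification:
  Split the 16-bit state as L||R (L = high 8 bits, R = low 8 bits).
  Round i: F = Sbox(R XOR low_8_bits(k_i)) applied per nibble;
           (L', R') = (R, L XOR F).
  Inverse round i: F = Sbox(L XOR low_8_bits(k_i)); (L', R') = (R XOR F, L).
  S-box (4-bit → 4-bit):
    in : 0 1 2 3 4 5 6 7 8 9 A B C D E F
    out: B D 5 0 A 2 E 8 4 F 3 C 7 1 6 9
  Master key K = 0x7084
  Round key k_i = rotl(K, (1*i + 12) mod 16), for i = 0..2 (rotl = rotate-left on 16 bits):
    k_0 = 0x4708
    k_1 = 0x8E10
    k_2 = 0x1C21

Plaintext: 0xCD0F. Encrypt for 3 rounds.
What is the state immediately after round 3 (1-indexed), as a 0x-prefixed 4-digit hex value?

s_0 = plaintext = 0xCD0F
s_1 = Round(s_0, k_0) = 0x0F75
s_2 = Round(s_1, k_1) = 0x75ED
s_3 = Round(s_2, k_2) = 0xED02

0xED02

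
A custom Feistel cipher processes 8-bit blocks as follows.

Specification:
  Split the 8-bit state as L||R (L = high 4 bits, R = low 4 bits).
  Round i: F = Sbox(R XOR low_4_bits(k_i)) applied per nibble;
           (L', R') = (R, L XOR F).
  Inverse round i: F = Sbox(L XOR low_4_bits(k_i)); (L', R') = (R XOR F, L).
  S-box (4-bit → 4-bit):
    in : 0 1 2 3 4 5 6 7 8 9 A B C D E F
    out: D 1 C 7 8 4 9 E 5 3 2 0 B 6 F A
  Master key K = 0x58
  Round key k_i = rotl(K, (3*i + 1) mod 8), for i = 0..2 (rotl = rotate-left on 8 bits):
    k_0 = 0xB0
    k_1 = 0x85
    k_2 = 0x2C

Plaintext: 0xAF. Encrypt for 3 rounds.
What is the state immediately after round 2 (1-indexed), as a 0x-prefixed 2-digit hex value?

s_0 = plaintext = 0xAF
s_1 = Round(s_0, k_0) = 0xF0
s_2 = Round(s_1, k_1) = 0x0B
s_3 = Round(s_2, k_2) = 0xBE

0x0B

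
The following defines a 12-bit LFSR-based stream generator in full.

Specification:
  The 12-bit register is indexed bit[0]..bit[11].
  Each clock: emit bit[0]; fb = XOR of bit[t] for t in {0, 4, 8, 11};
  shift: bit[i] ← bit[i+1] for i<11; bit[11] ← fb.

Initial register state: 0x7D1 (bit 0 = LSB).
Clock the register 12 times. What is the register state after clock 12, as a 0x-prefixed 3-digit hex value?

0xFE9

reg_0 = 0x7D1
clock 1: out=1, reg = 0xBE8
clock 2: out=0, reg = 0x5F4
clock 3: out=0, reg = 0x2FA
clock 4: out=0, reg = 0x97D
clock 5: out=1, reg = 0x4BE
clock 6: out=0, reg = 0xA5F
clock 7: out=1, reg = 0xD2F
clock 8: out=1, reg = 0xE97
clock 9: out=1, reg = 0xF4B
clock 10: out=1, reg = 0xFA5
clock 11: out=1, reg = 0xFD2
clock 12: out=0, reg = 0xFE9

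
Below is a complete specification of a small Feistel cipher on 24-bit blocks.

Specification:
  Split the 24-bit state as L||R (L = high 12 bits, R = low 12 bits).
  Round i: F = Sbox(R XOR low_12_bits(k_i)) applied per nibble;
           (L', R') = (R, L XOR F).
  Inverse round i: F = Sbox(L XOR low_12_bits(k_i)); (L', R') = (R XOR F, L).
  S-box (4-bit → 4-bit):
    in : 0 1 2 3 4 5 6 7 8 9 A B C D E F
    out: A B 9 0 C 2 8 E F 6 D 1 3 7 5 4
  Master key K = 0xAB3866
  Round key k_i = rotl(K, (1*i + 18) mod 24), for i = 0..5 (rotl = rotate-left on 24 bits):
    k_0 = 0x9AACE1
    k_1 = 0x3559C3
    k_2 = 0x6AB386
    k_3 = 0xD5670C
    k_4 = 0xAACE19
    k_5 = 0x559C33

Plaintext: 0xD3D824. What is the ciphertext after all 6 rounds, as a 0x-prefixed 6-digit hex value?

s_0 = plaintext = 0xD3D824
s_1 = Round(s_0, k_0) = 0x82410F
s_2 = Round(s_1, k_1) = 0x10F717
s_3 = Round(s_2, k_2) = 0x717D64
s_4 = Round(s_3, k_3) = 0xD64A98
s_5 = Round(s_4, k_4) = 0xA9819F
s_6 = Round(s_5, k_5) = 0x19FD4B

0x19FD4B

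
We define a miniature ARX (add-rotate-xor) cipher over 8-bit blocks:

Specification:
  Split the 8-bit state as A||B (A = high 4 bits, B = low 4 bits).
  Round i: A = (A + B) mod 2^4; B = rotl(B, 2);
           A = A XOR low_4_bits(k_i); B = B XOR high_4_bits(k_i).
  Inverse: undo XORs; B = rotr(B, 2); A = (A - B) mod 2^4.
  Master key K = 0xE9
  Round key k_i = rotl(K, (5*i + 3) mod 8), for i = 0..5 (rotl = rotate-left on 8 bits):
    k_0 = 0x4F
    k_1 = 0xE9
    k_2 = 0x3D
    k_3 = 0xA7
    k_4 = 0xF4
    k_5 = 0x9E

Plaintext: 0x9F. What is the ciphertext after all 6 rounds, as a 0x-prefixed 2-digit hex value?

0x80

s_0 = plaintext = 0x9F
s_1 = Round(s_0, k_0) = 0x7B
s_2 = Round(s_1, k_1) = 0xB0
s_3 = Round(s_2, k_2) = 0x63
s_4 = Round(s_3, k_3) = 0xE6
s_5 = Round(s_4, k_4) = 0x06
s_6 = Round(s_5, k_5) = 0x80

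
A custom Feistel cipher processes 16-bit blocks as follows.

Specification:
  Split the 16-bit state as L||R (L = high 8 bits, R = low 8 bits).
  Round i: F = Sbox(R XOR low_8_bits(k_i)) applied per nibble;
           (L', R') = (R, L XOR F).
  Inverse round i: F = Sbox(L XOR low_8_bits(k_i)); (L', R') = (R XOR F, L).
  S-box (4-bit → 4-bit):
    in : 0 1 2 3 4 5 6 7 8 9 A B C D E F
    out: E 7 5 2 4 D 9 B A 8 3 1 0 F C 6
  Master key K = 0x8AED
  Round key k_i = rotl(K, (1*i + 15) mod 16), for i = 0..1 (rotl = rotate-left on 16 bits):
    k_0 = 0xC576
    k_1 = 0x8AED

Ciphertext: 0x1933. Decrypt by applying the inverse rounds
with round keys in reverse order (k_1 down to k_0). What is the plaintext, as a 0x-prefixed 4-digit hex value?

0x4E57

s_0 = ciphertext = 0x1933
s_1 = InvRound(s_0, k_1) = 0x5719
s_2 = InvRound(s_1, k_0) = 0x4E57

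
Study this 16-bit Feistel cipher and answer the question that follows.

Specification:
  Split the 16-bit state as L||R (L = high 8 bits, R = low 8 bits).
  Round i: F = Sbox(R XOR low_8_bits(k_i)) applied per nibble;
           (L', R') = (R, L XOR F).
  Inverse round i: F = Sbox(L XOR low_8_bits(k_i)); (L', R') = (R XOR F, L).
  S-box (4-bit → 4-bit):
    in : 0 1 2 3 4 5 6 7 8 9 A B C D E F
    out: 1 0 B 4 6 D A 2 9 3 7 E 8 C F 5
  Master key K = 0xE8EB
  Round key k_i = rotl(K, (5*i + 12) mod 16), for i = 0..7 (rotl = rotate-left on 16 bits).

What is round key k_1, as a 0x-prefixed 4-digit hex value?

0xD1D7

K = 0xE8EB
k_0 = rotl(K, (5*0+12) mod 16) = rotl(K, 12) = 0xBE8E
k_1 = rotl(K, (5*1+12) mod 16) = rotl(K, 1) = 0xD1D7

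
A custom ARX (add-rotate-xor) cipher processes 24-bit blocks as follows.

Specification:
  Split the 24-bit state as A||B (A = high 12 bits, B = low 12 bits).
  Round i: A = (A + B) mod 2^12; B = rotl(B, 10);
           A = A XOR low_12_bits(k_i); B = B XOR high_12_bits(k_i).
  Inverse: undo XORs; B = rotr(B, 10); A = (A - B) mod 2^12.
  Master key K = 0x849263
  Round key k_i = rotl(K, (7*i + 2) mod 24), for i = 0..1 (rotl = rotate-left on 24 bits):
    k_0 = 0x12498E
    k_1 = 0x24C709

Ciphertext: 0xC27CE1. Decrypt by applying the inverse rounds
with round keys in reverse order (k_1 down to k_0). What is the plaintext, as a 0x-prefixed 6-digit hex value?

0xBABE4E

s_0 = ciphertext = 0xC27CE1
s_1 = InvRound(s_0, k_1) = 0x077AB7
s_2 = InvRound(s_1, k_0) = 0xBABE4E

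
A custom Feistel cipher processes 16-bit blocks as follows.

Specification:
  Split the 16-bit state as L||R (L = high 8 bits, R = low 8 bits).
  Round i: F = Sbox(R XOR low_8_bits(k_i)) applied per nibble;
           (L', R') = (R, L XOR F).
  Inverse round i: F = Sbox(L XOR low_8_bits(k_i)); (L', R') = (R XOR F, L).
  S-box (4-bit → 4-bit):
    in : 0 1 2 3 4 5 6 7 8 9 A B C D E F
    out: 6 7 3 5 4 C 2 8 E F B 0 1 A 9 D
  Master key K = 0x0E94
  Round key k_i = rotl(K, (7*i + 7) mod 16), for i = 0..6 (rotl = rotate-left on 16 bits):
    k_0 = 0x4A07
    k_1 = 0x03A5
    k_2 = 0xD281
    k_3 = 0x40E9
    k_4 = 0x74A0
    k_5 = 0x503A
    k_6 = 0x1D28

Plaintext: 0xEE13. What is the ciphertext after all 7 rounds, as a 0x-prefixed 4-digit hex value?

0xDB4A

s_0 = plaintext = 0xEE13
s_1 = Round(s_0, k_0) = 0x139A
s_2 = Round(s_1, k_1) = 0x9A4E
s_3 = Round(s_2, k_2) = 0x4E87
s_4 = Round(s_3, k_3) = 0x8767
s_5 = Round(s_4, k_4) = 0x679F
s_6 = Round(s_5, k_5) = 0x9FDB
s_7 = Round(s_6, k_6) = 0xDB4A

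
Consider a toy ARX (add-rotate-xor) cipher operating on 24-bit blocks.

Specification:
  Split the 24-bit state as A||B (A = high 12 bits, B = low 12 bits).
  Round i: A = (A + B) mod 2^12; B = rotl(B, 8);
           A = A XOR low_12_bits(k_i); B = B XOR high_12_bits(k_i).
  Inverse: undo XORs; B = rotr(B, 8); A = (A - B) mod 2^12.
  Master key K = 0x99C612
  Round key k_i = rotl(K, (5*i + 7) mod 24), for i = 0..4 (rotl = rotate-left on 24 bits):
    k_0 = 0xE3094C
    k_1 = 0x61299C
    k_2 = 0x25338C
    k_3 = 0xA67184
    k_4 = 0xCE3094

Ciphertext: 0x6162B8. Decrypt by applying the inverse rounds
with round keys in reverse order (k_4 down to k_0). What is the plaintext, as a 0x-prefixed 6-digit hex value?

0x701EA3

s_0 = ciphertext = 0x6162B8
s_1 = InvRound(s_0, k_4) = 0x0C45BE
s_2 = InvRound(s_1, k_3) = 0x3A1D9F
s_3 = InvRound(s_2, k_2) = 0x35ECCF
s_4 = InvRound(s_3, k_1) = 0xCE8DDA
s_5 = InvRound(s_4, k_0) = 0x701EA3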